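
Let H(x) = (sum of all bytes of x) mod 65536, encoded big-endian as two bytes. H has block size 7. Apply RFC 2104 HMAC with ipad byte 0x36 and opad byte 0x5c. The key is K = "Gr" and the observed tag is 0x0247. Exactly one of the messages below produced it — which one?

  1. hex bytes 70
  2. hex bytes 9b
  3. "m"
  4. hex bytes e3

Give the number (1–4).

3

Key "Gr" = 47 72 is 2 bytes ≤ B = 7; zero-pad to 7 bytes: K' = 47 72 00 00 00 00 00.
K' ⊕ ipad = 71 44 36 36 36 36 36; K' ⊕ opad = 1b 2e 5c 5c 5c 5c 5c.
m1: inner = H(71 44 36 36 36 36 36 70) = 02 33; tag = H(1b 2e 5c 5c 5c 5c 5c 02 33) = 024a
m2: inner = H(71 44 36 36 36 36 36 9b) = 02 5e; tag = H(1b 2e 5c 5c 5c 5c 5c 02 5e) = 0275
m3: inner = H(71 44 36 36 36 36 36 6d) = 02 30; tag = H(1b 2e 5c 5c 5c 5c 5c 02 30) = 0247 ← matches
m4: inner = H(71 44 36 36 36 36 36 e3) = 02 a6; tag = H(1b 2e 5c 5c 5c 5c 5c 02 a6) = 02bd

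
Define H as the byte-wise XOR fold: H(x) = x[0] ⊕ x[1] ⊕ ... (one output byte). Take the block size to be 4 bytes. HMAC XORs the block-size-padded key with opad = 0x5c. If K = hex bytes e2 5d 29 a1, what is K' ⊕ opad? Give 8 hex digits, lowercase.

be0175fd

Key hex bytes e2 5d 29 a1 is exactly B = 4 bytes: K' = e2 5d 29 a1.
XOR each byte with 0x5c: e2⊕5c=be, 5d⊕5c=01, 29⊕5c=75, a1⊕5c=fd.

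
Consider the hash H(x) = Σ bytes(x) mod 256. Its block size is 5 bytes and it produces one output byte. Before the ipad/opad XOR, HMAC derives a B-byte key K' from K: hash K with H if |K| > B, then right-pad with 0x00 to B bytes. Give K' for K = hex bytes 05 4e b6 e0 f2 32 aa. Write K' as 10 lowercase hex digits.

|K| = 7 > B = 5, so first hash the key.
H(K): sum = 5+78+182+224+242+50+170 = 951; mod 256 = 183 → b7.
Zero-pad H(K) = b7 to 5 bytes: K' = b7 00 00 00 00.

b700000000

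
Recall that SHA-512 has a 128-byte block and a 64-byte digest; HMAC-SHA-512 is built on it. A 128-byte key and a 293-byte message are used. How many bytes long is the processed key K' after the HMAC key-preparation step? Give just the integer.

Key is 128 ≤ 128 bytes, zero-padded: |K'| = 128.

128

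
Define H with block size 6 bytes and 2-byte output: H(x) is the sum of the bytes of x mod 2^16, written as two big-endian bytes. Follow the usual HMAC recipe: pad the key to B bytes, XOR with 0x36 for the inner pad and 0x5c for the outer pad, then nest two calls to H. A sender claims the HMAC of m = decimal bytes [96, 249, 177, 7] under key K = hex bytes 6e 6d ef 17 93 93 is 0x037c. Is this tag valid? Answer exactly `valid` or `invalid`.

Key hex bytes 6e 6d ef 17 93 93 is exactly B = 6 bytes: K' = 6e 6d ef 17 93 93.
K' ⊕ ipad = 58 5b d9 21 a5 a5; K' ⊕ opad = 32 31 b3 4b cf cf.
Inner hash: sum = 88+91+217+33+165+165+96+249+177+7 = 1288 → 05 08.
Outer hash (recomputed tag): sum = 50+49+179+75+207+207+5+8 = 780 → 03 0c.
Recomputed tag = 030c; claimed = 037c → mismatch.

invalid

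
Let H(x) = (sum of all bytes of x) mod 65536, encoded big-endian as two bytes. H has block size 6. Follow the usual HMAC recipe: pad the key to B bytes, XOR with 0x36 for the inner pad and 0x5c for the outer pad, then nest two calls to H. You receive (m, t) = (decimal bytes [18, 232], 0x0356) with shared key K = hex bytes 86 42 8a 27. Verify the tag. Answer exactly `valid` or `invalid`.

Key hex bytes 86 42 8a 27 is 4 bytes ≤ B = 6; zero-pad to 6 bytes: K' = 86 42 8a 27 00 00.
K' ⊕ ipad = b0 74 bc 11 36 36; K' ⊕ opad = da 1e d6 7b 5c 5c.
Inner hash: sum = 176+116+188+17+54+54+18+232 = 855 → 03 57.
Outer hash (recomputed tag): sum = 218+30+214+123+92+92+3+87 = 859 → 03 5b.
Recomputed tag = 035b; claimed = 0356 → mismatch.

invalid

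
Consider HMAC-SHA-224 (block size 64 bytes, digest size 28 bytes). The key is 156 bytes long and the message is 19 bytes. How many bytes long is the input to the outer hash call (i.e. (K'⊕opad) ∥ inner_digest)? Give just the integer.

92

Key is 156 > 64 bytes, so it is hashed to 28 bytes then zero-padded to 64: |K'| = 64.
Outer input = (K'⊕opad) ∥ H(inner) → 64 + 28 = 92 bytes.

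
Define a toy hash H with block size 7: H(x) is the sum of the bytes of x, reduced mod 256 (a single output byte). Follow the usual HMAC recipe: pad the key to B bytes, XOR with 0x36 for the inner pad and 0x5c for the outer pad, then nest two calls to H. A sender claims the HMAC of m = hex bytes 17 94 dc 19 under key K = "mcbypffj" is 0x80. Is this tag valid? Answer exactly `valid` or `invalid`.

valid

Key "mcbypffj" = 6d 63 62 79 70 66 66 6a is 8 bytes > B = 7, so hash it first: H(key) = 51, then zero-pad to 7 bytes: K' = 51 00 00 00 00 00 00.
K' ⊕ ipad = 67 36 36 36 36 36 36; K' ⊕ opad = 0d 5c 5c 5c 5c 5c 5c.
Inner hash: sum = 103+54+54+54+54+54+54+23+148+220+25 = 843; mod 256 = 75 → 4b.
Outer hash (recomputed tag): sum = 13+92+92+92+92+92+92+75 = 640; mod 256 = 128 → 80.
Recomputed tag = 80; claimed = 80 → match.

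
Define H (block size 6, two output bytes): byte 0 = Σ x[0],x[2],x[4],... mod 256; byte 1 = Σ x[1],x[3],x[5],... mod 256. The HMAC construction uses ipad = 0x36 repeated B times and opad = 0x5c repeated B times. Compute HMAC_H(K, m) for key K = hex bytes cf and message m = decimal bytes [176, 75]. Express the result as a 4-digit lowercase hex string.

6001

Key hex bytes cf is 1 byte ≤ B = 6; zero-pad to 6 bytes: K' = cf 00 00 00 00 00.
K' ⊕ ipad = f9 36 36 36 36 36.  K' ⊕ opad = 93 5c 5c 5c 5c 5c.
Inner input = (K'⊕ipad) ∥ m = f9 36 36 36 36 36 ∥ b0 4b.
Inner hash: even-index sum = 533 mod 256 = 21; odd-index sum = 237 mod 256 = 237 → 15 ed.
Outer input = (K'⊕opad) ∥ inner = 93 5c 5c 5c 5c 5c ∥ 15 ed.
Outer hash (tag): even-index sum = 352 mod 256 = 96; odd-index sum = 513 mod 256 = 1 → 60 01.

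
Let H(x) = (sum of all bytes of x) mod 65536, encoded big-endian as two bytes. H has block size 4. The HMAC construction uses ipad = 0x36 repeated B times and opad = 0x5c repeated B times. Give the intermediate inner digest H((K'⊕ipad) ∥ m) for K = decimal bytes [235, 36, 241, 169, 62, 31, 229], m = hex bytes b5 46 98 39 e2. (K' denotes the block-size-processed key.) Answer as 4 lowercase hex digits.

Key decimal bytes [235, 36, 241, 169, 62, 31, 229] = eb 24 f1 a9 3e 1f e5 is 7 bytes > B = 4, so hash it first: H(key) = 03 eb, then zero-pad to 4 bytes: K' = 03 eb 00 00.
K' ⊕ ipad = 35 dd 36 36.
Inner input = 35 dd 36 36 ∥ b5 46 98 39 e2.
Inner hash: sum = 53+221+54+54+181+70+152+57+226 = 1068 → 04 2c.

042c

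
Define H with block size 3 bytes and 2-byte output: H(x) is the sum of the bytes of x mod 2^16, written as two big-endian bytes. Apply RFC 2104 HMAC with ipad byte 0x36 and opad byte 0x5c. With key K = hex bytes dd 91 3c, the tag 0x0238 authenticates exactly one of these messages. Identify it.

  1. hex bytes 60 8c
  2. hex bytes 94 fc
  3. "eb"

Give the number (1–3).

1

Key hex bytes dd 91 3c is exactly B = 3 bytes: K' = dd 91 3c.
K' ⊕ ipad = eb a7 0a; K' ⊕ opad = 81 cd 60.
m1: inner = H(eb a7 0a 60 8c) = 02 88; tag = H(81 cd 60 02 88) = 0238 ← matches
m2: inner = H(eb a7 0a 94 fc) = 03 2c; tag = H(81 cd 60 03 2c) = 01dd
m3: inner = H(eb a7 0a 65 62) = 02 63; tag = H(81 cd 60 02 63) = 0213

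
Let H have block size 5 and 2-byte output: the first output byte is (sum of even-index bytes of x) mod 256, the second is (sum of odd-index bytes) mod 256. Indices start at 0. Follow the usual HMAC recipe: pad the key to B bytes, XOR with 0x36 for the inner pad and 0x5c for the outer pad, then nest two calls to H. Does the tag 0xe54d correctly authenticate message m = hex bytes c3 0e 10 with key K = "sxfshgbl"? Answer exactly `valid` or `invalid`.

Key "sxfshgbl" = 73 78 66 73 68 67 62 6c is 8 bytes > B = 5, so hash it first: H(key) = a3 be, then zero-pad to 5 bytes: K' = a3 be 00 00 00.
K' ⊕ ipad = 95 88 36 36 36; K' ⊕ opad = ff e2 5c 5c 5c.
Inner hash: even-index sum = 271 mod 256 = 15; odd-index sum = 401 mod 256 = 145 → 0f 91.
Outer hash (recomputed tag): even-index sum = 584 mod 256 = 72; odd-index sum = 333 mod 256 = 77 → 48 4d.
Recomputed tag = 484d; claimed = e54d → mismatch.

invalid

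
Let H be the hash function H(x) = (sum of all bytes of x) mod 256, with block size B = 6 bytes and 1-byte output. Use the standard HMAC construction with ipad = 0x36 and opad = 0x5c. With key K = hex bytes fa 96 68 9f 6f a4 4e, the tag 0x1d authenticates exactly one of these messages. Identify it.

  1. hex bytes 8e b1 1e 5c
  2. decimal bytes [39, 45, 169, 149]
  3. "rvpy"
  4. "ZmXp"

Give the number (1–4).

3

Key hex bytes fa 96 68 9f 6f a4 4e is 7 bytes > B = 6, so hash it first: H(key) = f8, then zero-pad to 6 bytes: K' = f8 00 00 00 00 00.
K' ⊕ ipad = ce 36 36 36 36 36; K' ⊕ opad = a4 5c 5c 5c 5c 5c.
m1: inner = H(ce 36 36 36 36 36 8e b1 1e 5c) = 95; tag = H(a4 5c 5c 5c 5c 5c 95) = 05
m2: inner = H(ce 36 36 36 36 36 27 2d a9 95) = 6e; tag = H(a4 5c 5c 5c 5c 5c 6e) = de
m3: inner = H(ce 36 36 36 36 36 72 76 70 79) = ad; tag = H(a4 5c 5c 5c 5c 5c ad) = 1d ← matches
m4: inner = H(ce 36 36 36 36 36 5a 6d 58 70) = 6b; tag = H(a4 5c 5c 5c 5c 5c 6b) = db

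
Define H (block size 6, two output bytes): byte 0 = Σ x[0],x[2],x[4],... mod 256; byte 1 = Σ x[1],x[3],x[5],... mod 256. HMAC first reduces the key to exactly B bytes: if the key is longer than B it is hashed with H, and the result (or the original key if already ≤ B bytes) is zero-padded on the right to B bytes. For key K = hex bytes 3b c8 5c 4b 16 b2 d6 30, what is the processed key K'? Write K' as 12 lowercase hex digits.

|K| = 8 > B = 6, so first hash the key.
H(K): even-index sum = 387 mod 256 = 131; odd-index sum = 501 mod 256 = 245 → 83 f5.
Zero-pad H(K) = 83 f5 to 6 bytes: K' = 83 f5 00 00 00 00.

83f500000000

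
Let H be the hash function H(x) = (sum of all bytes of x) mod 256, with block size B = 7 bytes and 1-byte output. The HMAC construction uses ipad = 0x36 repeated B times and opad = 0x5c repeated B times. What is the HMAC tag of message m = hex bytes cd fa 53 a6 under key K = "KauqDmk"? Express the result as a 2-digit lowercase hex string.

72

Key "KauqDmk" = 4b 61 75 71 44 6d 6b is exactly B = 7 bytes: K' = 4b 61 75 71 44 6d 6b.
K' ⊕ ipad = 7d 57 43 47 72 5b 5d.  K' ⊕ opad = 17 3d 29 2d 18 31 37.
Inner input = (K'⊕ipad) ∥ m = 7d 57 43 47 72 5b 5d ∥ cd fa 53 a6.
Inner hash: sum = 125+87+67+71+114+91+93+205+250+83+166 = 1352; mod 256 = 72 → 48.
Outer input = (K'⊕opad) ∥ inner = 17 3d 29 2d 18 31 37 ∥ 48.
Outer hash (tag): sum = 23+61+41+45+24+49+55+72 = 370; mod 256 = 114 → 72.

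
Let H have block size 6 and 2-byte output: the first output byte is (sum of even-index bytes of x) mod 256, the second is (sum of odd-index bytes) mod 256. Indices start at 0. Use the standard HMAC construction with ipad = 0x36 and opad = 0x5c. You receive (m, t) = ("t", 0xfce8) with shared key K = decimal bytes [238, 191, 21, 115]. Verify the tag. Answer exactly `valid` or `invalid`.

Key decimal bytes [238, 191, 21, 115] = ee bf 15 73 is 4 bytes ≤ B = 6; zero-pad to 6 bytes: K' = ee bf 15 73 00 00.
K' ⊕ ipad = d8 89 23 45 36 36; K' ⊕ opad = b2 e3 49 2f 5c 5c.
Inner hash: even-index sum = 421 mod 256 = 165; odd-index sum = 260 mod 256 = 4 → a5 04.
Outer hash (recomputed tag): even-index sum = 508 mod 256 = 252; odd-index sum = 370 mod 256 = 114 → fc 72.
Recomputed tag = fc72; claimed = fce8 → mismatch.

invalid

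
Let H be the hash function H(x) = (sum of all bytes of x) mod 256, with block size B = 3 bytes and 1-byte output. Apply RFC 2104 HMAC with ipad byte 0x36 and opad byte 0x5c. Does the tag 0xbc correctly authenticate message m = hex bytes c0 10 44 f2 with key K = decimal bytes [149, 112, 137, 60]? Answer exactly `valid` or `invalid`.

Key decimal bytes [149, 112, 137, 60] = 95 70 89 3c is 4 bytes > B = 3, so hash it first: H(key) = ca, then zero-pad to 3 bytes: K' = ca 00 00.
K' ⊕ ipad = fc 36 36; K' ⊕ opad = 96 5c 5c.
Inner hash: sum = 252+54+54+192+16+68+242 = 878; mod 256 = 110 → 6e.
Outer hash (recomputed tag): sum = 150+92+92+110 = 444; mod 256 = 188 → bc.
Recomputed tag = bc; claimed = bc → match.

valid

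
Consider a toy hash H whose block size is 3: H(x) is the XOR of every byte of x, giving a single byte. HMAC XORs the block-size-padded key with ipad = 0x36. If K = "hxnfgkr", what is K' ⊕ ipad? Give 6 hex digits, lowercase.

503636

Key "hxnfgkr" = 68 78 6e 66 67 6b 72 is 7 bytes > B = 3, so hash it first: H(key) = 66, then zero-pad to 3 bytes: K' = 66 00 00.
XOR each byte with 0x36: 66⊕36=50, 00⊕36=36, 00⊕36=36.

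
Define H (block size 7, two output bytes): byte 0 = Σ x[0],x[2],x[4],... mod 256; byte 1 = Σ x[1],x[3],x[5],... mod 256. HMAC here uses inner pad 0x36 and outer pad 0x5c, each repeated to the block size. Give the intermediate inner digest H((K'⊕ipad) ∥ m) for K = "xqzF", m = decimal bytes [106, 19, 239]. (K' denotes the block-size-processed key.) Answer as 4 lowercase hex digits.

Key "xqzF" = 78 71 7a 46 is 4 bytes ≤ B = 7; zero-pad to 7 bytes: K' = 78 71 7a 46 00 00 00.
K' ⊕ ipad = 4e 47 4c 70 36 36 36.
Inner input = 4e 47 4c 70 36 36 36 ∥ 6a 13 ef.
Inner hash: even-index sum = 281 mod 256 = 25; odd-index sum = 582 mod 256 = 70 → 19 46.

1946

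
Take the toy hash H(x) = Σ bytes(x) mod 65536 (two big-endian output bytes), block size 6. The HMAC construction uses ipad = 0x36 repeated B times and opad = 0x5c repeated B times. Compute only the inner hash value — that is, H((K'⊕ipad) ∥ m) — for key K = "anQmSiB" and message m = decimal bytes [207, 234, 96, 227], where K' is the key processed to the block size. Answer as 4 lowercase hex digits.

04c5

Key "anQmSiB" = 61 6e 51 6d 53 69 42 is 7 bytes > B = 6, so hash it first: H(key) = 02 8b, then zero-pad to 6 bytes: K' = 02 8b 00 00 00 00.
K' ⊕ ipad = 34 bd 36 36 36 36.
Inner input = 34 bd 36 36 36 36 ∥ cf ea 60 e3.
Inner hash: sum = 52+189+54+54+54+54+207+234+96+227 = 1221 → 04 c5.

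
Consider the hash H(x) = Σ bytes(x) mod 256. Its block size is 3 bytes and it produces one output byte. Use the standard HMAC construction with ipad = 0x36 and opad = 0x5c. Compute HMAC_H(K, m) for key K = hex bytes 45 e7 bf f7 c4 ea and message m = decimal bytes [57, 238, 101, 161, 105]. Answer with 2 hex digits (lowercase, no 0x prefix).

2c

Key hex bytes 45 e7 bf f7 c4 ea is 6 bytes > B = 3, so hash it first: H(key) = 90, then zero-pad to 3 bytes: K' = 90 00 00.
K' ⊕ ipad = a6 36 36.  K' ⊕ opad = cc 5c 5c.
Inner input = (K'⊕ipad) ∥ m = a6 36 36 ∥ 39 ee 65 a1 69.
Inner hash: sum = 166+54+54+57+238+101+161+105 = 936; mod 256 = 168 → a8.
Outer input = (K'⊕opad) ∥ inner = cc 5c 5c ∥ a8.
Outer hash (tag): sum = 204+92+92+168 = 556; mod 256 = 44 → 2c.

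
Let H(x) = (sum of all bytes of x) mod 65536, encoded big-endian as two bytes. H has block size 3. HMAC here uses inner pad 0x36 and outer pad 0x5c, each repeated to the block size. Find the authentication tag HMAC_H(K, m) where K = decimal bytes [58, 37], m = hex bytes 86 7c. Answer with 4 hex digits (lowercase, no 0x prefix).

Key decimal bytes [58, 37] = 3a 25 is 2 bytes ≤ B = 3; zero-pad to 3 bytes: K' = 3a 25 00.
K' ⊕ ipad = 0c 13 36.  K' ⊕ opad = 66 79 5c.
Inner input = (K'⊕ipad) ∥ m = 0c 13 36 ∥ 86 7c.
Inner hash: sum = 12+19+54+134+124 = 343 → 01 57.
Outer input = (K'⊕opad) ∥ inner = 66 79 5c ∥ 01 57.
Outer hash (tag): sum = 102+121+92+1+87 = 403 → 01 93.

0193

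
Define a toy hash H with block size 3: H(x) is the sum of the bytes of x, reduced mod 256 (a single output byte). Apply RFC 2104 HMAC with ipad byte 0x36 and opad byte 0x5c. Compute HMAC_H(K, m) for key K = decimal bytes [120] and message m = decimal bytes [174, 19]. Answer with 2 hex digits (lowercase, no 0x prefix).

Key decimal bytes [120] = 78 is 1 byte ≤ B = 3; zero-pad to 3 bytes: K' = 78 00 00.
K' ⊕ ipad = 4e 36 36.  K' ⊕ opad = 24 5c 5c.
Inner input = (K'⊕ipad) ∥ m = 4e 36 36 ∥ ae 13.
Inner hash: sum = 78+54+54+174+19 = 379; mod 256 = 123 → 7b.
Outer input = (K'⊕opad) ∥ inner = 24 5c 5c ∥ 7b.
Outer hash (tag): sum = 36+92+92+123 = 343; mod 256 = 87 → 57.

57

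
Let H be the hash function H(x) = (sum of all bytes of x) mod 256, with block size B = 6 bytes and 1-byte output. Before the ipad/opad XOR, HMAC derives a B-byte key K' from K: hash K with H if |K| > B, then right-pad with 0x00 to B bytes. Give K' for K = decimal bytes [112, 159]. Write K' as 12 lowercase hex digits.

Key decimal bytes [112, 159] = 70 9f is 2 bytes ≤ B = 6; zero-pad to 6 bytes: K' = 70 9f 00 00 00 00.

709f00000000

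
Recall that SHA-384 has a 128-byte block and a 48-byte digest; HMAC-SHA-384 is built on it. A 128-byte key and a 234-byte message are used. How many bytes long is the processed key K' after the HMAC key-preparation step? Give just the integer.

128

Key is 128 ≤ 128 bytes, zero-padded: |K'| = 128.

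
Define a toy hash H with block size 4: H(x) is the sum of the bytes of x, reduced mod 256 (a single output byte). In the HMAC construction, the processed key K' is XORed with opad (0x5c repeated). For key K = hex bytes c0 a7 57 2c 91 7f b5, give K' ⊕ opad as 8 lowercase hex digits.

Key hex bytes c0 a7 57 2c 91 7f b5 is 7 bytes > B = 4, so hash it first: H(key) = af, then zero-pad to 4 bytes: K' = af 00 00 00.
XOR each byte with 0x5c: af⊕5c=f3, 00⊕5c=5c, 00⊕5c=5c, 00⊕5c=5c.

f35c5c5c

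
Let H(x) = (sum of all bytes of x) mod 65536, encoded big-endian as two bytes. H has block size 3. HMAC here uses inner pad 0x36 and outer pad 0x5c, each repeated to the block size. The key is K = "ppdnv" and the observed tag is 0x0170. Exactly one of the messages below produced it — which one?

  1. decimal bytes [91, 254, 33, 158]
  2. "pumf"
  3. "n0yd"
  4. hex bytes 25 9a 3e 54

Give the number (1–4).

2

Key "ppdnv" = 70 70 64 6e 76 is 5 bytes > B = 3, so hash it first: H(key) = 02 28, then zero-pad to 3 bytes: K' = 02 28 00.
K' ⊕ ipad = 34 1e 36; K' ⊕ opad = 5e 74 5c.
m1: inner = H(34 1e 36 5b fe 21 9e) = 02 a0; tag = H(5e 74 5c 02 a0) = 01d0
m2: inner = H(34 1e 36 70 75 6d 66) = 02 40; tag = H(5e 74 5c 02 40) = 0170 ← matches
m3: inner = H(34 1e 36 6e 30 79 64) = 02 03; tag = H(5e 74 5c 02 03) = 0133
m4: inner = H(34 1e 36 25 9a 3e 54) = 01 d9; tag = H(5e 74 5c 01 d9) = 0208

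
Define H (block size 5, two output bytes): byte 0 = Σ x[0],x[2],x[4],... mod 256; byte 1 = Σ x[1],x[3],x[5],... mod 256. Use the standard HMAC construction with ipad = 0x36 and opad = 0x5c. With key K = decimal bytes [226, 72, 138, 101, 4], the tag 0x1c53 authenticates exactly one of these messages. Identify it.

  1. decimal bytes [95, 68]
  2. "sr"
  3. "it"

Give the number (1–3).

1

Key decimal bytes [226, 72, 138, 101, 4] = e2 48 8a 65 04 is exactly B = 5 bytes: K' = e2 48 8a 65 04.
K' ⊕ ipad = d4 7e bc 53 32; K' ⊕ opad = be 14 d6 39 58.
m1: inner = H(d4 7e bc 53 32 5f 44) = 06 30; tag = H(be 14 d6 39 58 06 30) = 1c53 ← matches
m2: inner = H(d4 7e bc 53 32 73 72) = 34 44; tag = H(be 14 d6 39 58 34 44) = 3081
m3: inner = H(d4 7e bc 53 32 69 74) = 36 3a; tag = H(be 14 d6 39 58 36 3a) = 2683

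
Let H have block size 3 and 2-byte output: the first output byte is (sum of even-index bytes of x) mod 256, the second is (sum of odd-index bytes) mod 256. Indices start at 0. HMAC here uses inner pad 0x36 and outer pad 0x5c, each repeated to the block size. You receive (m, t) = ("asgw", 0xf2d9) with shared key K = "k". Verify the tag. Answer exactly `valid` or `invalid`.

Key "k" = 6b is 1 byte ≤ B = 3; zero-pad to 3 bytes: K' = 6b 00 00.
K' ⊕ ipad = 5d 36 36; K' ⊕ opad = 37 5c 5c.
Inner hash: even-index sum = 381 mod 256 = 125; odd-index sum = 254 mod 256 = 254 → 7d fe.
Outer hash (recomputed tag): even-index sum = 401 mod 256 = 145; odd-index sum = 217 mod 256 = 217 → 91 d9.
Recomputed tag = 91d9; claimed = f2d9 → mismatch.

invalid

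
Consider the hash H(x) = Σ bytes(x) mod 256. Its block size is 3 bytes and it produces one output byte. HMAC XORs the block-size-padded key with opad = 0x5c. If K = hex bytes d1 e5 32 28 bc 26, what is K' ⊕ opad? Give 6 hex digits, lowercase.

Key hex bytes d1 e5 32 28 bc 26 is 6 bytes > B = 3, so hash it first: H(key) = f2, then zero-pad to 3 bytes: K' = f2 00 00.
XOR each byte with 0x5c: f2⊕5c=ae, 00⊕5c=5c, 00⊕5c=5c.

ae5c5c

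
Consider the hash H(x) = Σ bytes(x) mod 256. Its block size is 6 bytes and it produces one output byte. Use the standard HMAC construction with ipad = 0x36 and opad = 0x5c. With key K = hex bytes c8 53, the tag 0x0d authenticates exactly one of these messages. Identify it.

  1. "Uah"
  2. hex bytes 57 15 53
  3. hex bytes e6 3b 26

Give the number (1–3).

2

Key hex bytes c8 53 is 2 bytes ≤ B = 6; zero-pad to 6 bytes: K' = c8 53 00 00 00 00.
K' ⊕ ipad = fe 65 36 36 36 36; K' ⊕ opad = 94 0f 5c 5c 5c 5c.
m1: inner = H(fe 65 36 36 36 36 55 61 68) = 59; tag = H(94 0f 5c 5c 5c 5c 59) = 6c
m2: inner = H(fe 65 36 36 36 36 57 15 53) = fa; tag = H(94 0f 5c 5c 5c 5c fa) = 0d ← matches
m3: inner = H(fe 65 36 36 36 36 e6 3b 26) = 82; tag = H(94 0f 5c 5c 5c 5c 82) = 95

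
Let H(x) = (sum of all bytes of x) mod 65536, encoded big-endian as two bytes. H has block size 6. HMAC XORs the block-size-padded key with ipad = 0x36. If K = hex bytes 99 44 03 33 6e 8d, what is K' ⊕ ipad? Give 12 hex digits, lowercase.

Key hex bytes 99 44 03 33 6e 8d is exactly B = 6 bytes: K' = 99 44 03 33 6e 8d.
XOR each byte with 0x36: 99⊕36=af, 44⊕36=72, 03⊕36=35, 33⊕36=05, 6e⊕36=58, 8d⊕36=bb.

af72350558bb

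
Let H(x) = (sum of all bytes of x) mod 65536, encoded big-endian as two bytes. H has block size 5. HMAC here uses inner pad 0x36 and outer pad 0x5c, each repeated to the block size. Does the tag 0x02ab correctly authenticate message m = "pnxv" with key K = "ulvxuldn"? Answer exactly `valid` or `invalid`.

valid

Key "ulvxuldn" = 75 6c 76 78 75 6c 64 6e is 8 bytes > B = 5, so hash it first: H(key) = 03 82, then zero-pad to 5 bytes: K' = 03 82 00 00 00.
K' ⊕ ipad = 35 b4 36 36 36; K' ⊕ opad = 5f de 5c 5c 5c.
Inner hash: sum = 53+180+54+54+54+112+110+120+118 = 855 → 03 57.
Outer hash (recomputed tag): sum = 95+222+92+92+92+3+87 = 683 → 02 ab.
Recomputed tag = 02ab; claimed = 02ab → match.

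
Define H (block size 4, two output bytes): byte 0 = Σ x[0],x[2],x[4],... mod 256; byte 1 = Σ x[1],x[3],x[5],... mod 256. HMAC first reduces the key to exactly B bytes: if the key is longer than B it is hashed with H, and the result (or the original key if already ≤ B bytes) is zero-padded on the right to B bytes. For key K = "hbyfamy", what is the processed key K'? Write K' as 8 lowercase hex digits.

|K| = 7 > B = 4, so first hash the key.
H(K): even-index sum = 443 mod 256 = 187; odd-index sum = 309 mod 256 = 53 → bb 35.
Zero-pad H(K) = bb 35 to 4 bytes: K' = bb 35 00 00.

bb350000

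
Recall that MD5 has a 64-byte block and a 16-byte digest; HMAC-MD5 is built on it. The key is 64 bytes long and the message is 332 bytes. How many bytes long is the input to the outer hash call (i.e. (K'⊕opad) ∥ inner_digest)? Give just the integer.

Key is 64 ≤ 64 bytes, zero-padded: |K'| = 64.
Outer input = (K'⊕opad) ∥ H(inner) → 64 + 16 = 80 bytes.

80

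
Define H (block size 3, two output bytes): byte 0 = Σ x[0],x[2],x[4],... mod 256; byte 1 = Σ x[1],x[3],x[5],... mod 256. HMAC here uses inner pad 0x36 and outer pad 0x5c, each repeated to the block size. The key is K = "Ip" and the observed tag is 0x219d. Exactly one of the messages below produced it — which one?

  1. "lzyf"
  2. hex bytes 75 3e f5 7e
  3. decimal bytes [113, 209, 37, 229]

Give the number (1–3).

2

Key "Ip" = 49 70 is 2 bytes ≤ B = 3; zero-pad to 3 bytes: K' = 49 70 00.
K' ⊕ ipad = 7f 46 36; K' ⊕ opad = 15 2c 5c.
m1: inner = H(7f 46 36 6c 7a 79 66) = 95 2b; tag = H(15 2c 5c 95 2b) = 9cc1
m2: inner = H(7f 46 36 75 3e f5 7e) = 71 b0; tag = H(15 2c 5c 71 b0) = 219d ← matches
m3: inner = H(7f 46 36 71 d1 25 e5) = 6b dc; tag = H(15 2c 5c 6b dc) = 4d97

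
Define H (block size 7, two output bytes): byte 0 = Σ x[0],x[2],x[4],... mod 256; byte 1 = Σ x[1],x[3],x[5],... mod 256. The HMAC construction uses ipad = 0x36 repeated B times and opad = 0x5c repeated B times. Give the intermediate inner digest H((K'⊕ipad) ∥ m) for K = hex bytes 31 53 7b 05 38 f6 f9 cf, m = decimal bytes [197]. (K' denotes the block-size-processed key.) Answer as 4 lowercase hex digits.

8d5c

Key hex bytes 31 53 7b 05 38 f6 f9 cf is 8 bytes > B = 7, so hash it first: H(key) = dd 1d, then zero-pad to 7 bytes: K' = dd 1d 00 00 00 00 00.
K' ⊕ ipad = eb 2b 36 36 36 36 36.
Inner input = eb 2b 36 36 36 36 36 ∥ c5.
Inner hash: even-index sum = 397 mod 256 = 141; odd-index sum = 348 mod 256 = 92 → 8d 5c.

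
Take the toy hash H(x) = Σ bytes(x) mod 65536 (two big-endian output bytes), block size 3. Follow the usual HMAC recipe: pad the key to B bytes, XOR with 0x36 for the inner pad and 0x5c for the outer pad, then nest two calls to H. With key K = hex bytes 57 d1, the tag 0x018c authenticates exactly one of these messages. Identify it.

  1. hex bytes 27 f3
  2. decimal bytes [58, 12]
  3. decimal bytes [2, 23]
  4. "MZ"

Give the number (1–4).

3

Key hex bytes 57 d1 is 2 bytes ≤ B = 3; zero-pad to 3 bytes: K' = 57 d1 00.
K' ⊕ ipad = 61 e7 36; K' ⊕ opad = 0b 8d 5c.
m1: inner = H(61 e7 36 27 f3) = 02 98; tag = H(0b 8d 5c 02 98) = 018e
m2: inner = H(61 e7 36 3a 0c) = 01 c4; tag = H(0b 8d 5c 01 c4) = 01b9
m3: inner = H(61 e7 36 02 17) = 01 97; tag = H(0b 8d 5c 01 97) = 018c ← matches
m4: inner = H(61 e7 36 4d 5a) = 02 25; tag = H(0b 8d 5c 02 25) = 011b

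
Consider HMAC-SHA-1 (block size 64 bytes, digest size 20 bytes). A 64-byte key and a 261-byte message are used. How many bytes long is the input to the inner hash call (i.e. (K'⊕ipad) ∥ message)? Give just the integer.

Key is 64 ≤ 64 bytes, zero-padded: |K'| = 64.
Inner input = (K'⊕ipad) ∥ m → 64 + 261 = 325 bytes.

325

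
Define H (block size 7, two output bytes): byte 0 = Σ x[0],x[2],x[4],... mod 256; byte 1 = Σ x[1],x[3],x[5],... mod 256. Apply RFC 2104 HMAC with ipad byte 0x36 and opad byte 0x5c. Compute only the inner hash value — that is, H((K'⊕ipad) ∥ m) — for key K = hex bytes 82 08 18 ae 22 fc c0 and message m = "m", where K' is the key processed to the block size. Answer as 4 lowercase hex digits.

ec0d

Key hex bytes 82 08 18 ae 22 fc c0 is exactly B = 7 bytes: K' = 82 08 18 ae 22 fc c0.
K' ⊕ ipad = b4 3e 2e 98 14 ca f6.
Inner input = b4 3e 2e 98 14 ca f6 ∥ 6d.
Inner hash: even-index sum = 492 mod 256 = 236; odd-index sum = 525 mod 256 = 13 → ec 0d.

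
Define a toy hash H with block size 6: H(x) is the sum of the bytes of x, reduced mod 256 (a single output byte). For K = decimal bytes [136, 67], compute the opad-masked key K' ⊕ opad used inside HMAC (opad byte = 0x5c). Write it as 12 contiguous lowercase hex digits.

Key decimal bytes [136, 67] = 88 43 is 2 bytes ≤ B = 6; zero-pad to 6 bytes: K' = 88 43 00 00 00 00.
XOR each byte with 0x5c: 88⊕5c=d4, 43⊕5c=1f, 00⊕5c=5c, 00⊕5c=5c, 00⊕5c=5c, 00⊕5c=5c.

d41f5c5c5c5c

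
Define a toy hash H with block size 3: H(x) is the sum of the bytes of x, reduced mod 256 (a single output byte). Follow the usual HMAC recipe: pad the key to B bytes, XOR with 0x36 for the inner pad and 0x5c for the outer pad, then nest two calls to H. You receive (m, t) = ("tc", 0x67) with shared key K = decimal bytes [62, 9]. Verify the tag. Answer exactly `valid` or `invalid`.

valid

Key decimal bytes [62, 9] = 3e 09 is 2 bytes ≤ B = 3; zero-pad to 3 bytes: K' = 3e 09 00.
K' ⊕ ipad = 08 3f 36; K' ⊕ opad = 62 55 5c.
Inner hash: sum = 8+63+54+116+99 = 340; mod 256 = 84 → 54.
Outer hash (recomputed tag): sum = 98+85+92+84 = 359; mod 256 = 103 → 67.
Recomputed tag = 67; claimed = 67 → match.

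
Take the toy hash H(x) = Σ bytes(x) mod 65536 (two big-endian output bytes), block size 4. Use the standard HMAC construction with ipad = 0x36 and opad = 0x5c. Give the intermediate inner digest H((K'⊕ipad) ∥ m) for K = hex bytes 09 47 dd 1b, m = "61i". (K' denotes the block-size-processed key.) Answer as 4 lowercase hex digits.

0298

Key hex bytes 09 47 dd 1b is exactly B = 4 bytes: K' = 09 47 dd 1b.
K' ⊕ ipad = 3f 71 eb 2d.
Inner input = 3f 71 eb 2d ∥ 36 31 69.
Inner hash: sum = 63+113+235+45+54+49+105 = 664 → 02 98.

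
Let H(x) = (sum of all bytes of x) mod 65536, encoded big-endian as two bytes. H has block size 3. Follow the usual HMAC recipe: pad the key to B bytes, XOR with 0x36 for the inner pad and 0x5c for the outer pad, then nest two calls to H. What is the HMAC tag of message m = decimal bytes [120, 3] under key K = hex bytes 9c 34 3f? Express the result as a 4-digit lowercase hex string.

01bc

Key hex bytes 9c 34 3f is exactly B = 3 bytes: K' = 9c 34 3f.
K' ⊕ ipad = aa 02 09.  K' ⊕ opad = c0 68 63.
Inner input = (K'⊕ipad) ∥ m = aa 02 09 ∥ 78 03.
Inner hash: sum = 170+2+9+120+3 = 304 → 01 30.
Outer input = (K'⊕opad) ∥ inner = c0 68 63 ∥ 01 30.
Outer hash (tag): sum = 192+104+99+1+48 = 444 → 01 bc.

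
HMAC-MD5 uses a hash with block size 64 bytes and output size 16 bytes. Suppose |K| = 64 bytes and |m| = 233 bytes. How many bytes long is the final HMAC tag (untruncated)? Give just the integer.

The tag is one MD5 digest: 16 bytes.

16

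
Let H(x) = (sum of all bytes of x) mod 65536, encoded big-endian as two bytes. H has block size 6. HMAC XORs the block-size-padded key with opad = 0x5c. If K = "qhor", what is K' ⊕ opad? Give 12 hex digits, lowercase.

2d34332e5c5c

Key "qhor" = 71 68 6f 72 is 4 bytes ≤ B = 6; zero-pad to 6 bytes: K' = 71 68 6f 72 00 00.
XOR each byte with 0x5c: 71⊕5c=2d, 68⊕5c=34, 6f⊕5c=33, 72⊕5c=2e, 00⊕5c=5c, 00⊕5c=5c.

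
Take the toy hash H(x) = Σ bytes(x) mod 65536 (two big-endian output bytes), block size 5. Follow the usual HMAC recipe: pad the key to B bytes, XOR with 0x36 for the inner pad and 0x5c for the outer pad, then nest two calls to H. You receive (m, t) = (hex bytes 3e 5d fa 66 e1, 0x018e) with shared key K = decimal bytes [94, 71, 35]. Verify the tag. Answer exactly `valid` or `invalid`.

Key decimal bytes [94, 71, 35] = 5e 47 23 is 3 bytes ≤ B = 5; zero-pad to 5 bytes: K' = 5e 47 23 00 00.
K' ⊕ ipad = 68 71 15 36 36; K' ⊕ opad = 02 1b 7f 5c 5c.
Inner hash: sum = 104+113+21+54+54+62+93+250+102+225 = 1078 → 04 36.
Outer hash (recomputed tag): sum = 2+27+127+92+92+4+54 = 398 → 01 8e.
Recomputed tag = 018e; claimed = 018e → match.

valid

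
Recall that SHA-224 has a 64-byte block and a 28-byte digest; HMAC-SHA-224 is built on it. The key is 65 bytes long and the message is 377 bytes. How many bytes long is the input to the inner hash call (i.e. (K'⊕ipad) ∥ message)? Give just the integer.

Key is 65 > 64 bytes, so it is hashed to 28 bytes then zero-padded to 64: |K'| = 64.
Inner input = (K'⊕ipad) ∥ m → 64 + 377 = 441 bytes.

441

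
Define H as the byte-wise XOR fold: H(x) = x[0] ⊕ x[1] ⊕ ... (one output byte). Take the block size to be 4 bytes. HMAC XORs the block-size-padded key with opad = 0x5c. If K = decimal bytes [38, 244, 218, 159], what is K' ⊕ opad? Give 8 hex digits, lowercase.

Key decimal bytes [38, 244, 218, 159] = 26 f4 da 9f is exactly B = 4 bytes: K' = 26 f4 da 9f.
XOR each byte with 0x5c: 26⊕5c=7a, f4⊕5c=a8, da⊕5c=86, 9f⊕5c=c3.

7aa886c3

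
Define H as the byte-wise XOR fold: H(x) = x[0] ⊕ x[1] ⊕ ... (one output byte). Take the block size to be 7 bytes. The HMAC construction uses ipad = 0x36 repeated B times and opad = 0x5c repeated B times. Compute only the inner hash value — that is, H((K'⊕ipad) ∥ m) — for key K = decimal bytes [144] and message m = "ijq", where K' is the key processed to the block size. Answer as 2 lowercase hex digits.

d4

Key decimal bytes [144] = 90 is 1 byte ≤ B = 7; zero-pad to 7 bytes: K' = 90 00 00 00 00 00 00.
K' ⊕ ipad = a6 36 36 36 36 36 36.
Inner input = a6 36 36 36 36 36 36 ∥ 69 6a 71.
Inner hash: XOR a6⊕36⊕36⊕36⊕36⊕36⊕36⊕69⊕6a⊕71 = d4.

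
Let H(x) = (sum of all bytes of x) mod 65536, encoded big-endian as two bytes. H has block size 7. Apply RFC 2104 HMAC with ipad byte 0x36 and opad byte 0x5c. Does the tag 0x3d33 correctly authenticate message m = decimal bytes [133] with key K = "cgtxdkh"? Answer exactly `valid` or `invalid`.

invalid

Key "cgtxdkh" = 63 67 74 78 64 6b 68 is exactly B = 7 bytes: K' = 63 67 74 78 64 6b 68.
K' ⊕ ipad = 55 51 42 4e 52 5d 5e; K' ⊕ opad = 3f 3b 28 24 38 37 34.
Inner hash: sum = 85+81+66+78+82+93+94+133 = 712 → 02 c8.
Outer hash (recomputed tag): sum = 63+59+40+36+56+55+52+2+200 = 563 → 02 33.
Recomputed tag = 0233; claimed = 3d33 → mismatch.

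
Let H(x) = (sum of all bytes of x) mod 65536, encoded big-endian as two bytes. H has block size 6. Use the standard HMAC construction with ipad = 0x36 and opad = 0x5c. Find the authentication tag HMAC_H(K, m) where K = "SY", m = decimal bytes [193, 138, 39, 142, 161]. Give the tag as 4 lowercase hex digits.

01d5

Key "SY" = 53 59 is 2 bytes ≤ B = 6; zero-pad to 6 bytes: K' = 53 59 00 00 00 00.
K' ⊕ ipad = 65 6f 36 36 36 36.  K' ⊕ opad = 0f 05 5c 5c 5c 5c.
Inner input = (K'⊕ipad) ∥ m = 65 6f 36 36 36 36 ∥ c1 8a 27 8e a1.
Inner hash: sum = 101+111+54+54+54+54+193+138+39+142+161 = 1101 → 04 4d.
Outer input = (K'⊕opad) ∥ inner = 0f 05 5c 5c 5c 5c ∥ 04 4d.
Outer hash (tag): sum = 15+5+92+92+92+92+4+77 = 469 → 01 d5.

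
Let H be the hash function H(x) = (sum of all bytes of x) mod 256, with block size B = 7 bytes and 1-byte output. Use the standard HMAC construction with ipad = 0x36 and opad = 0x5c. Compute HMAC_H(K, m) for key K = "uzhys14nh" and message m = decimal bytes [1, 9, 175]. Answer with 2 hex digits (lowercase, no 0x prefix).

8f

Key "uzhys14nh" = 75 7a 68 79 73 31 34 6e 68 is 9 bytes > B = 7, so hash it first: H(key) = 7e, then zero-pad to 7 bytes: K' = 7e 00 00 00 00 00 00.
K' ⊕ ipad = 48 36 36 36 36 36 36.  K' ⊕ opad = 22 5c 5c 5c 5c 5c 5c.
Inner input = (K'⊕ipad) ∥ m = 48 36 36 36 36 36 36 ∥ 01 09 af.
Inner hash: sum = 72+54+54+54+54+54+54+1+9+175 = 581; mod 256 = 69 → 45.
Outer input = (K'⊕opad) ∥ inner = 22 5c 5c 5c 5c 5c 5c ∥ 45.
Outer hash (tag): sum = 34+92+92+92+92+92+92+69 = 655; mod 256 = 143 → 8f.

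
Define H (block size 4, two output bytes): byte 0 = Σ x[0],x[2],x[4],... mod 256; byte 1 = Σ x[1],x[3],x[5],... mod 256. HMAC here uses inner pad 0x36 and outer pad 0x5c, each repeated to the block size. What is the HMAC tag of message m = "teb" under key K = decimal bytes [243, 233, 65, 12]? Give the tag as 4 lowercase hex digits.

Key decimal bytes [243, 233, 65, 12] = f3 e9 41 0c is exactly B = 4 bytes: K' = f3 e9 41 0c.
K' ⊕ ipad = c5 df 77 3a.  K' ⊕ opad = af b5 1d 50.
Inner input = (K'⊕ipad) ∥ m = c5 df 77 3a ∥ 74 65 62.
Inner hash: even-index sum = 530 mod 256 = 18; odd-index sum = 382 mod 256 = 126 → 12 7e.
Outer input = (K'⊕opad) ∥ inner = af b5 1d 50 ∥ 12 7e.
Outer hash (tag): even-index sum = 222 mod 256 = 222; odd-index sum = 387 mod 256 = 131 → de 83.

de83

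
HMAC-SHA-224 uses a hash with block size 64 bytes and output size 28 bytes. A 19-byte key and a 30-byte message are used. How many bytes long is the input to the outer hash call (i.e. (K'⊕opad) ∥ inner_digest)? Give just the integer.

Key is 19 ≤ 64 bytes, zero-padded: |K'| = 64.
Outer input = (K'⊕opad) ∥ H(inner) → 64 + 28 = 92 bytes.

92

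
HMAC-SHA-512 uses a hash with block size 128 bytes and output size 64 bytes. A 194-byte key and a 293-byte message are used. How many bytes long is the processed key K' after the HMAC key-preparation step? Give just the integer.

128

Key is 194 > 128 bytes, so it is hashed to 64 bytes then zero-padded to 128: |K'| = 128.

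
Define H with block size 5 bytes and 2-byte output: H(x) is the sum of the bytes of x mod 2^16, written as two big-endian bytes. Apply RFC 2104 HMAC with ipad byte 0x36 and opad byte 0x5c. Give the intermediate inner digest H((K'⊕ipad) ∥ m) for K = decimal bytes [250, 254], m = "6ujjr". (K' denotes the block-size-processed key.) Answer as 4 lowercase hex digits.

Key decimal bytes [250, 254] = fa fe is 2 bytes ≤ B = 5; zero-pad to 5 bytes: K' = fa fe 00 00 00.
K' ⊕ ipad = cc c8 36 36 36.
Inner input = cc c8 36 36 36 ∥ 36 75 6a 6a 72.
Inner hash: sum = 204+200+54+54+54+54+117+106+106+114 = 1063 → 04 27.

0427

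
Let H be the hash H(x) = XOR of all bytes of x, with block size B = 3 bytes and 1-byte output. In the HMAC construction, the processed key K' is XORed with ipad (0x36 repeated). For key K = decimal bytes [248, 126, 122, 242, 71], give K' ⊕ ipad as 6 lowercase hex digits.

Key decimal bytes [248, 126, 122, 242, 71] = f8 7e 7a f2 47 is 5 bytes > B = 3, so hash it first: H(key) = 49, then zero-pad to 3 bytes: K' = 49 00 00.
XOR each byte with 0x36: 49⊕36=7f, 00⊕36=36, 00⊕36=36.

7f3636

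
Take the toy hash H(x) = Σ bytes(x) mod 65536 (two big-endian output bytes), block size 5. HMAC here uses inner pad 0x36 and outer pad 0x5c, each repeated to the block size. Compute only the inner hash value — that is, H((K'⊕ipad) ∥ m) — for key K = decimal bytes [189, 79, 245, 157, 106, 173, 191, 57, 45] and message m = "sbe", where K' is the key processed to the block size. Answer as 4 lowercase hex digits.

02fa

Key decimal bytes [189, 79, 245, 157, 106, 173, 191, 57, 45] = bd 4f f5 9d 6a ad bf 39 2d is 9 bytes > B = 5, so hash it first: H(key) = 04 da, then zero-pad to 5 bytes: K' = 04 da 00 00 00.
K' ⊕ ipad = 32 ec 36 36 36.
Inner input = 32 ec 36 36 36 ∥ 73 62 65.
Inner hash: sum = 50+236+54+54+54+115+98+101 = 762 → 02 fa.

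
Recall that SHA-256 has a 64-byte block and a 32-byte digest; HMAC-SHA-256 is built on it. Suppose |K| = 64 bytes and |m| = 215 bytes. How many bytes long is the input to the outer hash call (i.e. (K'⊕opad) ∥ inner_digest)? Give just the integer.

Key is 64 ≤ 64 bytes, zero-padded: |K'| = 64.
Outer input = (K'⊕opad) ∥ H(inner) → 64 + 32 = 96 bytes.

96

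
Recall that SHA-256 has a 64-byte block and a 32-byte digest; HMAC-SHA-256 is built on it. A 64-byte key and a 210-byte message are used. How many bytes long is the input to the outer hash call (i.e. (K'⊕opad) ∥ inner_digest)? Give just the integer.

Key is 64 ≤ 64 bytes, zero-padded: |K'| = 64.
Outer input = (K'⊕opad) ∥ H(inner) → 64 + 32 = 96 bytes.

96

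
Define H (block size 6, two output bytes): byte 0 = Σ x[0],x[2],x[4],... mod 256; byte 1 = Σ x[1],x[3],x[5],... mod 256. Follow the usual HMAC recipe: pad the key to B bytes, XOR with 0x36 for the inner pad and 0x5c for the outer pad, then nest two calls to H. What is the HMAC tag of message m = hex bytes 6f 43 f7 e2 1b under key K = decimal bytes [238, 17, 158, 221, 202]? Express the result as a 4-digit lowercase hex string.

Key decimal bytes [238, 17, 158, 221, 202] = ee 11 9e dd ca is 5 bytes ≤ B = 6; zero-pad to 6 bytes: K' = ee 11 9e dd ca 00.
K' ⊕ ipad = d8 27 a8 eb fc 36.  K' ⊕ opad = b2 4d c2 81 96 5c.
Inner input = (K'⊕ipad) ∥ m = d8 27 a8 eb fc 36 ∥ 6f 43 f7 e2 1b.
Inner hash: even-index sum = 1021 mod 256 = 253; odd-index sum = 621 mod 256 = 109 → fd 6d.
Outer input = (K'⊕opad) ∥ inner = b2 4d c2 81 96 5c ∥ fd 6d.
Outer hash (tag): even-index sum = 775 mod 256 = 7; odd-index sum = 407 mod 256 = 151 → 07 97.

0797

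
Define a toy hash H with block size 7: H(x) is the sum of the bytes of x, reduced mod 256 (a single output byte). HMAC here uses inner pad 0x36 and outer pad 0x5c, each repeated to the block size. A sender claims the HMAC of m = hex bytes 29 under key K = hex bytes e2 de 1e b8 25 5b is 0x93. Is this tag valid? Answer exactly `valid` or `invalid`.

valid

Key hex bytes e2 de 1e b8 25 5b is 6 bytes ≤ B = 7; zero-pad to 7 bytes: K' = e2 de 1e b8 25 5b 00.
K' ⊕ ipad = d4 e8 28 8e 13 6d 36; K' ⊕ opad = be 82 42 e4 79 07 5c.
Inner hash: sum = 212+232+40+142+19+109+54+41 = 849; mod 256 = 81 → 51.
Outer hash (recomputed tag): sum = 190+130+66+228+121+7+92+81 = 915; mod 256 = 147 → 93.
Recomputed tag = 93; claimed = 93 → match.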